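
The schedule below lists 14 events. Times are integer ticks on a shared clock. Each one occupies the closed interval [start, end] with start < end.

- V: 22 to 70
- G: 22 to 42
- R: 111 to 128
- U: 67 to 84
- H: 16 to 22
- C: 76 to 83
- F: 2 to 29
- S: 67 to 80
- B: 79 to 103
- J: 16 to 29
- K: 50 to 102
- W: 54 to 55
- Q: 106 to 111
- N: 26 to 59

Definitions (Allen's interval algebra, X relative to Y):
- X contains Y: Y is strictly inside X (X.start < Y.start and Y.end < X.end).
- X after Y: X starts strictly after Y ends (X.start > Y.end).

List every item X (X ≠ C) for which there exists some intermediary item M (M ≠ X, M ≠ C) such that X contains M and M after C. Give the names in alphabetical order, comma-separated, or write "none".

none

Target C = [76, 83].
Intermediaries M with M after C: Q, R.
Via Q — items with X contains Q: none.
Via R — items with X contains R: none.
Union: none.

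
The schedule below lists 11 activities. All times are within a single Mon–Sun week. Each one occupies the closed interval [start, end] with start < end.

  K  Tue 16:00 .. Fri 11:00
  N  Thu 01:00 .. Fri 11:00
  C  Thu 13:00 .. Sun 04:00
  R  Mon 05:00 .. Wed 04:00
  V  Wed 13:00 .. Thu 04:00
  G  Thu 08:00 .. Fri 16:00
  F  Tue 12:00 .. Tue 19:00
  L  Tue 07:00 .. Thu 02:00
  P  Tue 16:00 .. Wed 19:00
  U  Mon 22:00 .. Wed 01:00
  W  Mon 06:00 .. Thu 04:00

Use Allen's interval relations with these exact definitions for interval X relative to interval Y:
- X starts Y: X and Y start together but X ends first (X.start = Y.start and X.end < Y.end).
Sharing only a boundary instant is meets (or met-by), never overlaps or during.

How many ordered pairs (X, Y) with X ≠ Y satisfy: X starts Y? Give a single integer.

1

Checking all 110 ordered pairs for relation 'starts'; matching pairs in alphabetical order:
(P, K): P starts K ✓
Count: 1.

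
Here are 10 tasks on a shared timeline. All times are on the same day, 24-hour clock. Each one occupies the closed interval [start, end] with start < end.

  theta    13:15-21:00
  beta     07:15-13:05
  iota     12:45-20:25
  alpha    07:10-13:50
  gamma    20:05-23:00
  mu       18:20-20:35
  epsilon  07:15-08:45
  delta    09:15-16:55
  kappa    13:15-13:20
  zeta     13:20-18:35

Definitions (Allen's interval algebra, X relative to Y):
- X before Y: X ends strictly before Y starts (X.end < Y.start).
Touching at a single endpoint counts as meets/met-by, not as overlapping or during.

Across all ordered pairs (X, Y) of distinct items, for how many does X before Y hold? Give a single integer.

Checking all 90 ordered pairs for relation 'before'; matching pairs in alphabetical order:
(alpha, gamma): alpha before gamma ✓
(alpha, mu): alpha before mu ✓
(beta, gamma): beta before gamma ✓
(beta, kappa): beta before kappa ✓
(beta, mu): beta before mu ✓
(beta, theta): beta before theta ✓
(beta, zeta): beta before zeta ✓
(delta, gamma): delta before gamma ✓
(delta, mu): delta before mu ✓
(epsilon, delta): epsilon before delta ✓
(epsilon, gamma): epsilon before gamma ✓
(epsilon, iota): epsilon before iota ✓
(epsilon, kappa): epsilon before kappa ✓
(epsilon, mu): epsilon before mu ✓
(epsilon, theta): epsilon before theta ✓
(epsilon, zeta): epsilon before zeta ✓
(kappa, gamma): kappa before gamma ✓
(kappa, mu): kappa before mu ✓
(zeta, gamma): zeta before gamma ✓
Count: 19.

19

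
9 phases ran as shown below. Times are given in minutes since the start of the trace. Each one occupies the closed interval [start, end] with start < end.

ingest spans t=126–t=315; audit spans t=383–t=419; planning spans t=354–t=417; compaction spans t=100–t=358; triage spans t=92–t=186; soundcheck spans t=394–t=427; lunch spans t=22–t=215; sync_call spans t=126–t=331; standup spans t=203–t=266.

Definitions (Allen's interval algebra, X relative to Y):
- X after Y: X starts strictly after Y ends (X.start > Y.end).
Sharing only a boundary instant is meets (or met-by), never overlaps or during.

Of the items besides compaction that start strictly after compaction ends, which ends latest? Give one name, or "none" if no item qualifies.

soundcheck

Target compaction = [t=100, t=358].
audit [t=383, t=419] → after → candidate.
ingest [t=126, t=315] → during → excluded.
lunch [t=22, t=215] → overlaps → excluded.
planning [t=354, t=417] → overlapped-by → excluded.
soundcheck [t=394, t=427] → after → candidate.
standup [t=203, t=266] → during → excluded.
sync_call [t=126, t=331] → during → excluded.
triage [t=92, t=186] → overlaps → excluded.
Among candidates, latest end is t=427 → soundcheck.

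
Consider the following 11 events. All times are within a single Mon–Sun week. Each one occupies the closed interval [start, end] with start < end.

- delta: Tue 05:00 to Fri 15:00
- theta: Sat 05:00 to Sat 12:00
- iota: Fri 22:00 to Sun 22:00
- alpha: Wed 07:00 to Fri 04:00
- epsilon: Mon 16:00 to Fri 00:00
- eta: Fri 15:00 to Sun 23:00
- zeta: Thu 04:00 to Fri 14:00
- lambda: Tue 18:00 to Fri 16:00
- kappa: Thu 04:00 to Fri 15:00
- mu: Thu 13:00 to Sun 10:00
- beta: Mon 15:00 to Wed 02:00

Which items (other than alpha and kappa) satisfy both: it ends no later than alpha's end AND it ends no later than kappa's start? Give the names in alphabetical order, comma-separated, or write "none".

Conditions: its end is no later than alpha's end (X.end <= Fri 04:00) AND its end is no later than kappa's start (X.end <= Thu 04:00).
beta: end Wed 02:00 <= Fri 04:00? ✓; end Wed 02:00 <= Thu 04:00? ✓ → yes.
delta: end Fri 15:00 <= Fri 04:00? ✗; end Fri 15:00 <= Thu 04:00? ✗ → no.
epsilon: end Fri 00:00 <= Fri 04:00? ✓; end Fri 00:00 <= Thu 04:00? ✗ → no.
eta: end Sun 23:00 <= Fri 04:00? ✗; end Sun 23:00 <= Thu 04:00? ✗ → no.
iota: end Sun 22:00 <= Fri 04:00? ✗; end Sun 22:00 <= Thu 04:00? ✗ → no.
lambda: end Fri 16:00 <= Fri 04:00? ✗; end Fri 16:00 <= Thu 04:00? ✗ → no.
mu: end Sun 10:00 <= Fri 04:00? ✗; end Sun 10:00 <= Thu 04:00? ✗ → no.
theta: end Sat 12:00 <= Fri 04:00? ✗; end Sat 12:00 <= Thu 04:00? ✗ → no.
zeta: end Fri 14:00 <= Fri 04:00? ✗; end Fri 14:00 <= Thu 04:00? ✗ → no.
Result: beta.

beta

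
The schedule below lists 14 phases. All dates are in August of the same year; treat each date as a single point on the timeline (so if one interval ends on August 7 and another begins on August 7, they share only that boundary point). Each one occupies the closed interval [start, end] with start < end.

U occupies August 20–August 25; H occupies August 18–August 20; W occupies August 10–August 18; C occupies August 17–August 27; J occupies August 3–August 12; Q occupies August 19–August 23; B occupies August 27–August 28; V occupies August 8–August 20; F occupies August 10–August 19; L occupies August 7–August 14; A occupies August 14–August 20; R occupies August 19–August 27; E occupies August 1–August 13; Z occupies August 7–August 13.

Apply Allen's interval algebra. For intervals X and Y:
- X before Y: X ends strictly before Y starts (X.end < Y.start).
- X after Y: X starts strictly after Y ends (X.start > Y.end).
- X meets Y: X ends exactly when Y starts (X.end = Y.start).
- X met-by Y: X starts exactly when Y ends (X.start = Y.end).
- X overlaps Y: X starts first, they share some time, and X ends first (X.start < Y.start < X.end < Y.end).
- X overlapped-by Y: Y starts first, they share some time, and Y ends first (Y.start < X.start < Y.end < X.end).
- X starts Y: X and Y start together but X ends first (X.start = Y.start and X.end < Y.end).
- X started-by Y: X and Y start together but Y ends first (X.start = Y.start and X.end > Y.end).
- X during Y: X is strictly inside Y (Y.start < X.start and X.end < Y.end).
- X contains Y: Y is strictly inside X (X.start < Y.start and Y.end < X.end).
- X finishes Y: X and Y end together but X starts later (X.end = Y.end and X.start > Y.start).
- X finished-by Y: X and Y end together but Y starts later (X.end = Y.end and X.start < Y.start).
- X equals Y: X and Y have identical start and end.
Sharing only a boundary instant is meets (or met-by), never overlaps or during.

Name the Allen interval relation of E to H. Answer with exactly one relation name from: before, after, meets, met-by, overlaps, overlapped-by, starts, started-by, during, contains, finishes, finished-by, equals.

before

E = [August 1, August 13]; H = [August 18, August 20].
Compare endpoints: E.start < H.start, E.start < H.end, E.end < H.start, E.end < H.end.
That pattern is 'before'.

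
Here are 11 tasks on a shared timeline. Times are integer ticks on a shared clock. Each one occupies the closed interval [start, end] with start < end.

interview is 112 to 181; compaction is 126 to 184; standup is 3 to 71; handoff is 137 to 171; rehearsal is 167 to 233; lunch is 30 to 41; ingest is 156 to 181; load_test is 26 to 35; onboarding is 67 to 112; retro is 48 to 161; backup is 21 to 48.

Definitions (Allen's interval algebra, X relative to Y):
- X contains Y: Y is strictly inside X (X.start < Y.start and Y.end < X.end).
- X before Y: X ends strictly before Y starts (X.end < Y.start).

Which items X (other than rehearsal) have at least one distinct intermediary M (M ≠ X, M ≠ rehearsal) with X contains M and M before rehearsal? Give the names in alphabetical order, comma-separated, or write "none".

backup, retro, standup

Target rehearsal = [167, 233].
Intermediaries M with M before rehearsal: backup, load_test, lunch, onboarding, retro, standup.
Via backup — items with X contains backup: standup.
Via load_test — items with X contains load_test: backup, standup.
Via lunch — items with X contains lunch: backup, standup.
Via onboarding — items with X contains onboarding: retro.
Via retro — items with X contains retro: none.
Via standup — items with X contains standup: none.
Union: backup, retro, standup.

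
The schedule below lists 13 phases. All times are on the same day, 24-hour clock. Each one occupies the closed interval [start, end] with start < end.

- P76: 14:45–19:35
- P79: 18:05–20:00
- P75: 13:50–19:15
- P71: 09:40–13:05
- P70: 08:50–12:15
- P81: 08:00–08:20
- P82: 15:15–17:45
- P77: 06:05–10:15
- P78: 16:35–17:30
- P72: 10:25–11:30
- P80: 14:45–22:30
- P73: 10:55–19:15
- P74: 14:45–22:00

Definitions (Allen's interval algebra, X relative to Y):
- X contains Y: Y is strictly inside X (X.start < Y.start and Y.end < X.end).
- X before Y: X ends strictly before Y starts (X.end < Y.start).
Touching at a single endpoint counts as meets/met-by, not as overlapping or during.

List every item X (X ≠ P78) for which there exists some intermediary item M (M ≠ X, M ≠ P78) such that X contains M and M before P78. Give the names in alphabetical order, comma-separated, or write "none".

Target P78 = [16:35, 17:30].
Intermediaries M with M before P78: P70, P71, P72, P77, P81.
Via P70 — items with X contains P70: none.
Via P71 — items with X contains P71: none.
Via P72 — items with X contains P72: P70, P71.
Via P77 — items with X contains P77: none.
Via P81 — items with X contains P81: P77.
Union: P70, P71, P77.

P70, P71, P77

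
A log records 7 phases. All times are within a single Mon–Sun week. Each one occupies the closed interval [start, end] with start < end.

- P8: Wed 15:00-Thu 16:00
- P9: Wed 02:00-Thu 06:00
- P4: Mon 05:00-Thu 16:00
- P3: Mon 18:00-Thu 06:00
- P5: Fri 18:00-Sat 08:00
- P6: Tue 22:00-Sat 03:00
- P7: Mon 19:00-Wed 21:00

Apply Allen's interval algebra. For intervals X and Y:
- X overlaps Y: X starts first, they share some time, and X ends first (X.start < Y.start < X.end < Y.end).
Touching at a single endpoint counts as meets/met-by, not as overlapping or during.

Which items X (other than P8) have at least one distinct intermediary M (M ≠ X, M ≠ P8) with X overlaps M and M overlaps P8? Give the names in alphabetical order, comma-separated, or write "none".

Target P8 = [Wed 15:00, Thu 16:00].
Intermediaries M with M overlaps P8: P3, P7, P9.
Via P3 — items with X overlaps P3: none.
Via P7 — items with X overlaps P7: none.
Via P9 — items with X overlaps P9: P7.
Union: P7.

P7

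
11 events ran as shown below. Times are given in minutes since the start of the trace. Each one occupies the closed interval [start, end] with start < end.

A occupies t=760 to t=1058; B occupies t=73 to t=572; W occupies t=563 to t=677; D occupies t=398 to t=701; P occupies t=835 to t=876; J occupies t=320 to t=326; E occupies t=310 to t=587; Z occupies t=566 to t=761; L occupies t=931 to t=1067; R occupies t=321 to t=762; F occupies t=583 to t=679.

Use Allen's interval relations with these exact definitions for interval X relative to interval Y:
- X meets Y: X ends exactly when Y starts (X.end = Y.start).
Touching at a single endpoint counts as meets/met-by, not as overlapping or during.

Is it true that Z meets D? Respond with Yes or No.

Z = [t=566, t=761], D = [t=398, t=701].
Actual relation of Z to D: overlapped-by.
Asked whether 'meets' holds → No.

No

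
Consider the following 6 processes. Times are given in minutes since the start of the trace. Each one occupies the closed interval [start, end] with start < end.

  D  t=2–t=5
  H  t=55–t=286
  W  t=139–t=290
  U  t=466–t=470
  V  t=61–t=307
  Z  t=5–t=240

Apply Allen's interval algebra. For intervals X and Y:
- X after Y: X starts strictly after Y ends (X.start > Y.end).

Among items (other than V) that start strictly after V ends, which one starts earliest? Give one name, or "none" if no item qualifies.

U

Target V = [t=61, t=307].
D [t=2, t=5] → before → excluded.
H [t=55, t=286] → overlaps → excluded.
U [t=466, t=470] → after → candidate.
W [t=139, t=290] → during → excluded.
Z [t=5, t=240] → overlaps → excluded.
Among candidates, earliest start is t=466 → U.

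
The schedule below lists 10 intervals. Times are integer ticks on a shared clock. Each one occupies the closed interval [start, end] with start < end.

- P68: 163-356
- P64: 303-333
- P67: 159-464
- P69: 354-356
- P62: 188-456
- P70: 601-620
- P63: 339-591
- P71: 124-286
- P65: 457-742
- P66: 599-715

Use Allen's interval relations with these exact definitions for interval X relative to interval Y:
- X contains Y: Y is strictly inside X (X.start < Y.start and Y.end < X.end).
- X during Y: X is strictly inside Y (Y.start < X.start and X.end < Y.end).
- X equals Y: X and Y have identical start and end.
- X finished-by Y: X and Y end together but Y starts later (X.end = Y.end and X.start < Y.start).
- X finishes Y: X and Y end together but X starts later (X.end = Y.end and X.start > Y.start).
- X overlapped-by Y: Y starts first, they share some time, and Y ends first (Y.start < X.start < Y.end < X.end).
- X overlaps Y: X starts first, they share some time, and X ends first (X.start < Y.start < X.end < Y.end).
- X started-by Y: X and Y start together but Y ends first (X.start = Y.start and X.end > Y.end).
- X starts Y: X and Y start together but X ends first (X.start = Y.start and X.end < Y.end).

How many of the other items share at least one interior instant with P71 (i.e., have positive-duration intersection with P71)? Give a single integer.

Target P71 = [124, 286].
P62 [188, 456] → overlapped-by → counts.
P63 [339, 591] → after → no.
P64 [303, 333] → after → no.
P65 [457, 742] → after → no.
P66 [599, 715] → after → no.
P67 [159, 464] → overlapped-by → counts.
P68 [163, 356] → overlapped-by → counts.
P69 [354, 356] → after → no.
P70 [601, 620] → after → no.
Total: 3.

3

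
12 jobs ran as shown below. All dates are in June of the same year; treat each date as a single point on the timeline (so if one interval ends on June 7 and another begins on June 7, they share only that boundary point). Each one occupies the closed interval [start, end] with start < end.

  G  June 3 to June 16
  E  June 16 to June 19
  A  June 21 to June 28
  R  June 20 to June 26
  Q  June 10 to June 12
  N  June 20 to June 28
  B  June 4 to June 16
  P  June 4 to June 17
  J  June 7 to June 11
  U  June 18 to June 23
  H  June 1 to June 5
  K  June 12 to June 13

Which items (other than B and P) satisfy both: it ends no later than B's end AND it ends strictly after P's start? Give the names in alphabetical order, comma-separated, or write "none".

G, H, J, K, Q

Conditions: its end is no later than B's end (X.end <= June 16) AND its end is strictly after P's start (X.end > June 4).
A: end June 28 <= June 16? ✗; end June 28 > June 4? ✓ → no.
E: end June 19 <= June 16? ✗; end June 19 > June 4? ✓ → no.
G: end June 16 <= June 16? ✓; end June 16 > June 4? ✓ → yes.
H: end June 5 <= June 16? ✓; end June 5 > June 4? ✓ → yes.
J: end June 11 <= June 16? ✓; end June 11 > June 4? ✓ → yes.
K: end June 13 <= June 16? ✓; end June 13 > June 4? ✓ → yes.
N: end June 28 <= June 16? ✗; end June 28 > June 4? ✓ → no.
Q: end June 12 <= June 16? ✓; end June 12 > June 4? ✓ → yes.
R: end June 26 <= June 16? ✗; end June 26 > June 4? ✓ → no.
U: end June 23 <= June 16? ✗; end June 23 > June 4? ✓ → no.
Result: G, H, J, K, Q.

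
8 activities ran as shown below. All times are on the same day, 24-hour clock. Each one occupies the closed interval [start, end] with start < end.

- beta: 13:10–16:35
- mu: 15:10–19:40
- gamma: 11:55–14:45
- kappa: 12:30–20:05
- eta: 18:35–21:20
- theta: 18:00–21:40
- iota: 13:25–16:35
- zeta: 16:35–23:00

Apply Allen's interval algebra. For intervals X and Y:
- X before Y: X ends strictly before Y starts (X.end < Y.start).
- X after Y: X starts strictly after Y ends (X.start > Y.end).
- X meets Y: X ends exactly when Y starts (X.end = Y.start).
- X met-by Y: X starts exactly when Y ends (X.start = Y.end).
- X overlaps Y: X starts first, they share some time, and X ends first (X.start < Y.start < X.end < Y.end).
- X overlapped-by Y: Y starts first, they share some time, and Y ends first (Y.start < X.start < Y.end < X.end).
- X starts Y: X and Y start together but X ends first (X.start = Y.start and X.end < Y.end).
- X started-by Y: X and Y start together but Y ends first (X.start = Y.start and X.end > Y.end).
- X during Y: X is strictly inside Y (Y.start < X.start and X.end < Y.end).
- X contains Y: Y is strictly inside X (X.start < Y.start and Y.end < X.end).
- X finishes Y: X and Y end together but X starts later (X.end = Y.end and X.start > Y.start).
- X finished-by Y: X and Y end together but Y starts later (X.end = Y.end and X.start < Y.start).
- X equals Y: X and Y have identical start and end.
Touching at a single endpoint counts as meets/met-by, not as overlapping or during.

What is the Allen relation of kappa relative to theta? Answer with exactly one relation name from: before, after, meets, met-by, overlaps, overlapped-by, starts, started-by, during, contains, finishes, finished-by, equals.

kappa = [12:30, 20:05]; theta = [18:00, 21:40].
Compare endpoints: kappa.start < theta.start, kappa.start < theta.end, kappa.end > theta.start, kappa.end < theta.end.
That pattern is 'overlaps'.

overlaps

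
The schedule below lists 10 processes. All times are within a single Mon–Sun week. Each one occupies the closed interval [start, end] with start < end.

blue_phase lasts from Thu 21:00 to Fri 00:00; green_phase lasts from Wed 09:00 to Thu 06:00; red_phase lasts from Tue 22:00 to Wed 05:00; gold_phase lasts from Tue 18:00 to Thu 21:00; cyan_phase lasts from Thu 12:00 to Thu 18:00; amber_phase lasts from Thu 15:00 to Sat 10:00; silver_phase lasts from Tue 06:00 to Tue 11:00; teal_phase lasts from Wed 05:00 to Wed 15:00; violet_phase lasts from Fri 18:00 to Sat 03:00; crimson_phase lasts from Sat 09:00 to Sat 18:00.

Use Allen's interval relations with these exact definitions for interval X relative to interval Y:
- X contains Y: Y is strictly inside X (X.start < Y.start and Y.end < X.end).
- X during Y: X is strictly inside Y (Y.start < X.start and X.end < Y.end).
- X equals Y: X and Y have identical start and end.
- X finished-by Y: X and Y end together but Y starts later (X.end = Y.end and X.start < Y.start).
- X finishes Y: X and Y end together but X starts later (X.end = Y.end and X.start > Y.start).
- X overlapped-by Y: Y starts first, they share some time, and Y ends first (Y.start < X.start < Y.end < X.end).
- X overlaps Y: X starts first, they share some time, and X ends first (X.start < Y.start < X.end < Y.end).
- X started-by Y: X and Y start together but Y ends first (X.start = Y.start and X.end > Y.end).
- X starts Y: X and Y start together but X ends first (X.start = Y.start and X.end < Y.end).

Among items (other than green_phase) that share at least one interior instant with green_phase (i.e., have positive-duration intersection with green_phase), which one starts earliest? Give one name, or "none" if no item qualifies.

Target green_phase = [Wed 09:00, Thu 06:00].
amber_phase [Thu 15:00, Sat 10:00] → after → excluded.
blue_phase [Thu 21:00, Fri 00:00] → after → excluded.
crimson_phase [Sat 09:00, Sat 18:00] → after → excluded.
cyan_phase [Thu 12:00, Thu 18:00] → after → excluded.
gold_phase [Tue 18:00, Thu 21:00] → contains → candidate.
red_phase [Tue 22:00, Wed 05:00] → before → excluded.
silver_phase [Tue 06:00, Tue 11:00] → before → excluded.
teal_phase [Wed 05:00, Wed 15:00] → overlaps → candidate.
violet_phase [Fri 18:00, Sat 03:00] → after → excluded.
Among candidates, earliest start is Tue 18:00 → gold_phase.

gold_phase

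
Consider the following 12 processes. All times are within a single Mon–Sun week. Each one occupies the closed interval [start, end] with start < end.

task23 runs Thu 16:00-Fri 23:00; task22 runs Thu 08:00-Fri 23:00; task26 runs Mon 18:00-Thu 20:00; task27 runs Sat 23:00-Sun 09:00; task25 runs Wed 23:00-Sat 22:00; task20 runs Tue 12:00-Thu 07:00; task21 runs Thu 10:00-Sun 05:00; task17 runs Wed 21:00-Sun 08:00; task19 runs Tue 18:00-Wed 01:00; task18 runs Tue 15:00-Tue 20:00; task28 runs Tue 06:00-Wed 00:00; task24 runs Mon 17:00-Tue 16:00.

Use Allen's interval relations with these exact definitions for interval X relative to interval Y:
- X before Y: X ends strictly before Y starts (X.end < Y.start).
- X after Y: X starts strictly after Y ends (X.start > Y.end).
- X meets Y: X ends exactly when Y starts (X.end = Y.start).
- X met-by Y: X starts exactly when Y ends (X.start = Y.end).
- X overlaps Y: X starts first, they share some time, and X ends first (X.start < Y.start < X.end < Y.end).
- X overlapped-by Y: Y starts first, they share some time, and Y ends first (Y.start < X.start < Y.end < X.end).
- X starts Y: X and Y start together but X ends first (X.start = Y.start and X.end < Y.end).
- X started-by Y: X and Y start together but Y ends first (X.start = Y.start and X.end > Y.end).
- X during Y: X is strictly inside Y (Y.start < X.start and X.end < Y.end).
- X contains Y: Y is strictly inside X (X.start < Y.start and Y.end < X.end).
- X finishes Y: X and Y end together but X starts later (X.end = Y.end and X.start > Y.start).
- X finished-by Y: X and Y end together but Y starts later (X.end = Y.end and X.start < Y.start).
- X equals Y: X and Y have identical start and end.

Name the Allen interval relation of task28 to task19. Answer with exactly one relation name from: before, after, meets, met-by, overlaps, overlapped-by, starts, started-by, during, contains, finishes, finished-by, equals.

overlaps

task28 = [Tue 06:00, Wed 00:00]; task19 = [Tue 18:00, Wed 01:00].
Compare endpoints: task28.start < task19.start, task28.start < task19.end, task28.end > task19.start, task28.end < task19.end.
That pattern is 'overlaps'.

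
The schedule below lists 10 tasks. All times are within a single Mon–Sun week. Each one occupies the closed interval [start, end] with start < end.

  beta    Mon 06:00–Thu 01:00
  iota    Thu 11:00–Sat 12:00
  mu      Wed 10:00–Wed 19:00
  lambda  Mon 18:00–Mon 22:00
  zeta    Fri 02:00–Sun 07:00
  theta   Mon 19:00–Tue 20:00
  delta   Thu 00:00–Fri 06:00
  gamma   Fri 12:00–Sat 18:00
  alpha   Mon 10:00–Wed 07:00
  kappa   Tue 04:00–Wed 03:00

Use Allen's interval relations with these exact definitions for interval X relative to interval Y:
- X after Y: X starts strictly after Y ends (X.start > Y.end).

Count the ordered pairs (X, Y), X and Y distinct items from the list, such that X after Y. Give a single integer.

Checking all 90 ordered pairs for relation 'after'; matching pairs in alphabetical order:
(delta, alpha): delta after alpha ✓
(delta, kappa): delta after kappa ✓
(delta, lambda): delta after lambda ✓
(delta, mu): delta after mu ✓
(delta, theta): delta after theta ✓
(gamma, alpha): gamma after alpha ✓
(gamma, beta): gamma after beta ✓
(gamma, delta): gamma after delta ✓
(gamma, kappa): gamma after kappa ✓
(gamma, lambda): gamma after lambda ✓
(gamma, mu): gamma after mu ✓
(gamma, theta): gamma after theta ✓
(iota, alpha): iota after alpha ✓
(iota, beta): iota after beta ✓
(iota, kappa): iota after kappa ✓
(iota, lambda): iota after lambda ✓
(iota, mu): iota after mu ✓
(iota, theta): iota after theta ✓
(kappa, lambda): kappa after lambda ✓
(mu, alpha): mu after alpha ✓
(mu, kappa): mu after kappa ✓
(mu, lambda): mu after lambda ✓
(mu, theta): mu after theta ✓
(zeta, alpha): zeta after alpha ✓
... plus 5 further pairs not listed.
Count: 29.

29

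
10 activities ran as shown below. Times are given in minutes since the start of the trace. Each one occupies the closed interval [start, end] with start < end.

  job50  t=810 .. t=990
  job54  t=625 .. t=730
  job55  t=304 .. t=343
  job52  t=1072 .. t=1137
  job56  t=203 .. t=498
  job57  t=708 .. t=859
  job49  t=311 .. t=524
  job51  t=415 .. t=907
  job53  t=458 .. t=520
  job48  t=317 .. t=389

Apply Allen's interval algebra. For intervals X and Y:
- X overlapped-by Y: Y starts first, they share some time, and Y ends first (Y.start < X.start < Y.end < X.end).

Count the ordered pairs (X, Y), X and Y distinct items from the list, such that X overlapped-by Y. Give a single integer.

9

Checking all 90 ordered pairs for relation 'overlapped-by'; matching pairs in alphabetical order:
(job48, job55): job48 overlapped-by job55 ✓
(job49, job55): job49 overlapped-by job55 ✓
(job49, job56): job49 overlapped-by job56 ✓
(job50, job51): job50 overlapped-by job51 ✓
(job50, job57): job50 overlapped-by job57 ✓
(job51, job49): job51 overlapped-by job49 ✓
(job51, job56): job51 overlapped-by job56 ✓
(job53, job56): job53 overlapped-by job56 ✓
(job57, job54): job57 overlapped-by job54 ✓
Count: 9.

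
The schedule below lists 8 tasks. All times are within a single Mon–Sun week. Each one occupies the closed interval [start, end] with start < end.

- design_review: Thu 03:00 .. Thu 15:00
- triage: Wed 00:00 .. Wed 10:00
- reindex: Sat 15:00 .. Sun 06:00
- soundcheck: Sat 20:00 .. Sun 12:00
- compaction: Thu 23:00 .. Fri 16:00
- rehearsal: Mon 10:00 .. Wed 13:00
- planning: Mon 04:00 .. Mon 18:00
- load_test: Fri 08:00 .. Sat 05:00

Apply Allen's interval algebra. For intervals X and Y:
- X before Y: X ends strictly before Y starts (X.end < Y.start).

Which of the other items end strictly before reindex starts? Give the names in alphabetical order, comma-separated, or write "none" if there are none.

Target reindex = [Sat 15:00, Sun 06:00].
compaction [Thu 23:00, Fri 16:00] → before → yes.
design_review [Thu 03:00, Thu 15:00] → before → yes.
load_test [Fri 08:00, Sat 05:00] → before → yes.
planning [Mon 04:00, Mon 18:00] → before → yes.
rehearsal [Mon 10:00, Wed 13:00] → before → yes.
soundcheck [Sat 20:00, Sun 12:00] → overlapped-by → no.
triage [Wed 00:00, Wed 10:00] → before → yes.
Result: compaction, design_review, load_test, planning, rehearsal, triage.

compaction, design_review, load_test, planning, rehearsal, triage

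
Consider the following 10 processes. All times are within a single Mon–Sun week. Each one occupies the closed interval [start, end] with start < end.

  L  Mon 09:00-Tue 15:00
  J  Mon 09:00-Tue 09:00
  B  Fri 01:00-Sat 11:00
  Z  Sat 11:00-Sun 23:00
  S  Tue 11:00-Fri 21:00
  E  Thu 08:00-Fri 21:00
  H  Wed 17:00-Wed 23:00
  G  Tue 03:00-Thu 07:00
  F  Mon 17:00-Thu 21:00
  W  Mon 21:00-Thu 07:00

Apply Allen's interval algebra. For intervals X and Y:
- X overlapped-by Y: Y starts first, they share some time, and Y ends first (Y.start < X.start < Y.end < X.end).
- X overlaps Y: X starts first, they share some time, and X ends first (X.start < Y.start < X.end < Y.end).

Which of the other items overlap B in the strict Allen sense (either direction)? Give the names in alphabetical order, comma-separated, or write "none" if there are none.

Target B = [Fri 01:00, Sat 11:00].
E [Thu 08:00, Fri 21:00] → overlaps → yes.
F [Mon 17:00, Thu 21:00] → before → no.
G [Tue 03:00, Thu 07:00] → before → no.
H [Wed 17:00, Wed 23:00] → before → no.
J [Mon 09:00, Tue 09:00] → before → no.
L [Mon 09:00, Tue 15:00] → before → no.
S [Tue 11:00, Fri 21:00] → overlaps → yes.
W [Mon 21:00, Thu 07:00] → before → no.
Z [Sat 11:00, Sun 23:00] → met-by → no.
Result: E, S.

E, S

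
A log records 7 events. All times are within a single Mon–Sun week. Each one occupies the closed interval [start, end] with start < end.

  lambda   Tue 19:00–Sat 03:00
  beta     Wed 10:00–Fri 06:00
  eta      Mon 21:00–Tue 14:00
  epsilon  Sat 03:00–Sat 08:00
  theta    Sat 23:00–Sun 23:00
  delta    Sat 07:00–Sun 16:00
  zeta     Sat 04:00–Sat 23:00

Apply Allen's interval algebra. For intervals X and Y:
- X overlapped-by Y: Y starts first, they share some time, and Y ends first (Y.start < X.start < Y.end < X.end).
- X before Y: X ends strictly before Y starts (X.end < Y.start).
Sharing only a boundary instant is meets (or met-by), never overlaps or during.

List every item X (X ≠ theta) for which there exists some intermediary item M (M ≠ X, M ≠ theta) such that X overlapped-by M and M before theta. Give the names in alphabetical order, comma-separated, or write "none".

delta, zeta

Target theta = [Sat 23:00, Sun 23:00].
Intermediaries M with M before theta: beta, epsilon, eta, lambda.
Via beta — items with X overlapped-by beta: none.
Via epsilon — items with X overlapped-by epsilon: delta, zeta.
Via eta — items with X overlapped-by eta: none.
Via lambda — items with X overlapped-by lambda: none.
Union: delta, zeta.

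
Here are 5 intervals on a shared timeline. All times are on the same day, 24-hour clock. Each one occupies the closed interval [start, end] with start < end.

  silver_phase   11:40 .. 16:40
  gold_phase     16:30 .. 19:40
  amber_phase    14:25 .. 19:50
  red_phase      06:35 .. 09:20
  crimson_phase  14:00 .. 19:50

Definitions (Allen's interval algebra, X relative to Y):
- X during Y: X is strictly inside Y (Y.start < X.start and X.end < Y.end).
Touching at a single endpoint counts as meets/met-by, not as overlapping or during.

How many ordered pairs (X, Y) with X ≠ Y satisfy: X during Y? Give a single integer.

2

Checking all 20 ordered pairs for relation 'during'; matching pairs in alphabetical order:
(gold_phase, amber_phase): gold_phase during amber_phase ✓
(gold_phase, crimson_phase): gold_phase during crimson_phase ✓
Count: 2.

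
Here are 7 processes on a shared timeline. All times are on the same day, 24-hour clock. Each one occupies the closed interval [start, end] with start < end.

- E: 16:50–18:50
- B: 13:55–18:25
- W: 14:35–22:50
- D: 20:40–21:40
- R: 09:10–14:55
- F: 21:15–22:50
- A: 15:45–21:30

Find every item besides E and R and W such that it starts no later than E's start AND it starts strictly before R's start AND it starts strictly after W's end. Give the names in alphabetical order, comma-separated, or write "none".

none

Conditions: its start is no later than E's start (X.start <= 16:50) AND its start is strictly before R's start (X.start < 09:10) AND its start is strictly after W's end (X.start > 22:50).
A: start 15:45 <= 16:50? ✓; start 15:45 < 09:10? ✗; start 15:45 > 22:50? ✗ → no.
B: start 13:55 <= 16:50? ✓; start 13:55 < 09:10? ✗; start 13:55 > 22:50? ✗ → no.
D: start 20:40 <= 16:50? ✗; start 20:40 < 09:10? ✗; start 20:40 > 22:50? ✗ → no.
F: start 21:15 <= 16:50? ✗; start 21:15 < 09:10? ✗; start 21:15 > 22:50? ✗ → no.
Result: none.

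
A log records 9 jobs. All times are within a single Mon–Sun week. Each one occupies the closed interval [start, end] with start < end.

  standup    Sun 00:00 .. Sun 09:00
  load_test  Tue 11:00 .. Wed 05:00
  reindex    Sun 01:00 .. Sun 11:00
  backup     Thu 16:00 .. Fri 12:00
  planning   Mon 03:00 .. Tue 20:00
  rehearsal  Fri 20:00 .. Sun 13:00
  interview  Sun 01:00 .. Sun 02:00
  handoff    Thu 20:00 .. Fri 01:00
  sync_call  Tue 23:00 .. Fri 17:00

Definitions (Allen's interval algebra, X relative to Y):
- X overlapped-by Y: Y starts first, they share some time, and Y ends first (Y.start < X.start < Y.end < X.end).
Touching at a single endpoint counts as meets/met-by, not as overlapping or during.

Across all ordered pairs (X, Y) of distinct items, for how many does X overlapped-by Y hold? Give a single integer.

Checking all 72 ordered pairs for relation 'overlapped-by'; matching pairs in alphabetical order:
(load_test, planning): load_test overlapped-by planning ✓
(reindex, standup): reindex overlapped-by standup ✓
(sync_call, load_test): sync_call overlapped-by load_test ✓
Count: 3.

3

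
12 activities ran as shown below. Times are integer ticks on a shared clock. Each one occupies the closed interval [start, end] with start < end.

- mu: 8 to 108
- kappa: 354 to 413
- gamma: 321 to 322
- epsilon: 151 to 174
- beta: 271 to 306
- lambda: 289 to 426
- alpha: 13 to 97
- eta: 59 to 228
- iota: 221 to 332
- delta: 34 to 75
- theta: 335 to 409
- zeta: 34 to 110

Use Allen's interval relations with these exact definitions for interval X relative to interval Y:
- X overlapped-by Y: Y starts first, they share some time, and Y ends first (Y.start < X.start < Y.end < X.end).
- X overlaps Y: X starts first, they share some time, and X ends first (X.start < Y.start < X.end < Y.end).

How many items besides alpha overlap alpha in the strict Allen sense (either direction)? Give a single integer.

2

Target alpha = [13, 97].
beta [271, 306] → after → no.
delta [34, 75] → during → no.
epsilon [151, 174] → after → no.
eta [59, 228] → overlapped-by → counts.
gamma [321, 322] → after → no.
iota [221, 332] → after → no.
kappa [354, 413] → after → no.
lambda [289, 426] → after → no.
mu [8, 108] → contains → no.
theta [335, 409] → after → no.
zeta [34, 110] → overlapped-by → counts.
Total: 2.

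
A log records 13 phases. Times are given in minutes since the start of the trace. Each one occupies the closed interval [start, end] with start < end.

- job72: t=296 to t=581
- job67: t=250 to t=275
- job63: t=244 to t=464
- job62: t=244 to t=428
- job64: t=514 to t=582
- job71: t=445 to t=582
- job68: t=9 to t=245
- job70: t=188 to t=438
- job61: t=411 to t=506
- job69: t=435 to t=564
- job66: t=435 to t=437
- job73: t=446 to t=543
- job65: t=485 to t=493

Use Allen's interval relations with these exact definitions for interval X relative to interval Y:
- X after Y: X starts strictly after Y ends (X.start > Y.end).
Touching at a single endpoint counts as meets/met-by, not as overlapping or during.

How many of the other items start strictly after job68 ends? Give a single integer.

Target job68 = [t=9, t=245].
job61 [t=411, t=506] → after → counts.
job62 [t=244, t=428] → overlapped-by → no.
job63 [t=244, t=464] → overlapped-by → no.
job64 [t=514, t=582] → after → counts.
job65 [t=485, t=493] → after → counts.
job66 [t=435, t=437] → after → counts.
job67 [t=250, t=275] → after → counts.
job69 [t=435, t=564] → after → counts.
job70 [t=188, t=438] → overlapped-by → no.
job71 [t=445, t=582] → after → counts.
job72 [t=296, t=581] → after → counts.
job73 [t=446, t=543] → after → counts.
Total: 9.

9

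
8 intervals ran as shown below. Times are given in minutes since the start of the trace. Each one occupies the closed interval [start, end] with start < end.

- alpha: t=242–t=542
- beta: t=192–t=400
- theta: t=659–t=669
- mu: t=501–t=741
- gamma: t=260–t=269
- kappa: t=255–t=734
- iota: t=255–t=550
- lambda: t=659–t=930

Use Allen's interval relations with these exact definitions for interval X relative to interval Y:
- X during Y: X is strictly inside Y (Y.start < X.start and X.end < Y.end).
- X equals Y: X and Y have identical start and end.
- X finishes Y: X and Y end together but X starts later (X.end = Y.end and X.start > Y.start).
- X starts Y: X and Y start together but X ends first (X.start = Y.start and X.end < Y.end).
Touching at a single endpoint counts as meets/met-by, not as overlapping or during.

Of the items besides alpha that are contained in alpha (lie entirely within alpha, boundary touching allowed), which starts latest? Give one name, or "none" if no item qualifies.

gamma

Target alpha = [t=242, t=542].
beta [t=192, t=400] → overlaps → excluded.
gamma [t=260, t=269] → during → candidate.
iota [t=255, t=550] → overlapped-by → excluded.
kappa [t=255, t=734] → overlapped-by → excluded.
lambda [t=659, t=930] → after → excluded.
mu [t=501, t=741] → overlapped-by → excluded.
theta [t=659, t=669] → after → excluded.
Among candidates, latest start is t=260 → gamma.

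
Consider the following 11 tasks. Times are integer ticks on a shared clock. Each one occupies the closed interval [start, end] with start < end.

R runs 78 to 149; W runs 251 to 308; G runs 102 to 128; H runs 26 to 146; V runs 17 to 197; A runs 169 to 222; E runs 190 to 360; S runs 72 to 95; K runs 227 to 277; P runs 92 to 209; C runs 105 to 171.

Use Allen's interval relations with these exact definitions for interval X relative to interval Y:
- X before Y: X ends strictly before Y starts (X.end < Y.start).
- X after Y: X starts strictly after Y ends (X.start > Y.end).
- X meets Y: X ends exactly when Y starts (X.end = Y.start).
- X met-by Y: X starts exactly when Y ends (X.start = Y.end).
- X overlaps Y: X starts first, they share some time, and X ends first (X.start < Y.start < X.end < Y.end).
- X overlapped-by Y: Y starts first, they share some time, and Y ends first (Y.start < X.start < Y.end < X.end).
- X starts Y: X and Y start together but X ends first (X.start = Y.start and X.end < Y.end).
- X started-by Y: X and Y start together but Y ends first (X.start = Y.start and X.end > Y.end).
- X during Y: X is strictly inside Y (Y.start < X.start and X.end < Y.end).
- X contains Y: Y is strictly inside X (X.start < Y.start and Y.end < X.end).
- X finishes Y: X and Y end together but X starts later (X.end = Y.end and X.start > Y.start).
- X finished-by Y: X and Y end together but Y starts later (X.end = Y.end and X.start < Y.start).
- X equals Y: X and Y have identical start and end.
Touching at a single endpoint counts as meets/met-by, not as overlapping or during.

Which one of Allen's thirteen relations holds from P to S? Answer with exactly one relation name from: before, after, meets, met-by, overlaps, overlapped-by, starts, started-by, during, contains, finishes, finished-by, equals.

P = [92, 209]; S = [72, 95].
Compare endpoints: P.start > S.start, P.start < S.end, P.end > S.start, P.end > S.end.
That pattern is 'overlapped-by'.

overlapped-by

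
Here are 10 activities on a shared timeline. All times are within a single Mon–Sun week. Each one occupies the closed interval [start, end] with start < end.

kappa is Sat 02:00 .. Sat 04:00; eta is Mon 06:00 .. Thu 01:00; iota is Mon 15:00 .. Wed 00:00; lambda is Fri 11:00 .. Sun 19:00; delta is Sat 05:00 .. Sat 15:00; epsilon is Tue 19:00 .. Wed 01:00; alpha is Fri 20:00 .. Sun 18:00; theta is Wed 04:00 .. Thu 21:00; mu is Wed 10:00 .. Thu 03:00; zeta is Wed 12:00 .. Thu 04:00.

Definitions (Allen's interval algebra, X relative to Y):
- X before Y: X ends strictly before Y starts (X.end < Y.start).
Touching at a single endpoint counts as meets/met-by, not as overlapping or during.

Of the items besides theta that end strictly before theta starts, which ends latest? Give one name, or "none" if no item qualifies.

epsilon

Target theta = [Wed 04:00, Thu 21:00].
alpha [Fri 20:00, Sun 18:00] → after → excluded.
delta [Sat 05:00, Sat 15:00] → after → excluded.
epsilon [Tue 19:00, Wed 01:00] → before → candidate.
eta [Mon 06:00, Thu 01:00] → overlaps → excluded.
iota [Mon 15:00, Wed 00:00] → before → candidate.
kappa [Sat 02:00, Sat 04:00] → after → excluded.
lambda [Fri 11:00, Sun 19:00] → after → excluded.
mu [Wed 10:00, Thu 03:00] → during → excluded.
zeta [Wed 12:00, Thu 04:00] → during → excluded.
Among candidates, latest end is Wed 01:00 → epsilon.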